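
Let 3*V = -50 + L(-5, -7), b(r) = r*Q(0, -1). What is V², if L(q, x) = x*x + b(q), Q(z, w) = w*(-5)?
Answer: 676/9 ≈ 75.111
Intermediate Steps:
Q(z, w) = -5*w
b(r) = 5*r (b(r) = r*(-5*(-1)) = r*5 = 5*r)
L(q, x) = x² + 5*q (L(q, x) = x*x + 5*q = x² + 5*q)
V = -26/3 (V = (-50 + ((-7)² + 5*(-5)))/3 = (-50 + (49 - 25))/3 = (-50 + 24)/3 = (⅓)*(-26) = -26/3 ≈ -8.6667)
V² = (-26/3)² = 676/9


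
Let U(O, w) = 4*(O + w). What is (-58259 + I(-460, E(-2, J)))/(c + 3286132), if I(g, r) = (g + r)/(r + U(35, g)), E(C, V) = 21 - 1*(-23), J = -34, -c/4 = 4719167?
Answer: 12059561/3227240952 ≈ 0.0037368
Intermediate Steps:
c = -18876668 (c = -4*4719167 = -18876668)
U(O, w) = 4*O + 4*w
E(C, V) = 44 (E(C, V) = 21 + 23 = 44)
I(g, r) = (g + r)/(140 + r + 4*g) (I(g, r) = (g + r)/(r + (4*35 + 4*g)) = (g + r)/(r + (140 + 4*g)) = (g + r)/(140 + r + 4*g))
(-58259 + I(-460, E(-2, J)))/(c + 3286132) = (-58259 + (-460 + 44)/(140 + 44 + 4*(-460)))/(-18876668 + 3286132) = (-58259 - 416/(140 + 44 - 1840))/(-15590536) = (-58259 - 416/(-1656))*(-1/15590536) = (-58259 - 1/1656*(-416))*(-1/15590536) = (-58259 + 52/207)*(-1/15590536) = -12059561/207*(-1/15590536) = 12059561/3227240952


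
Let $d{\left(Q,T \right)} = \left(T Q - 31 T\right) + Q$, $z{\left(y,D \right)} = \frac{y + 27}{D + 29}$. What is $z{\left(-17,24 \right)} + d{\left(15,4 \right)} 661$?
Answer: $- \frac{1716607}{53} \approx -32389.0$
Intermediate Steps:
$z{\left(y,D \right)} = \frac{27 + y}{29 + D}$
$d{\left(Q,T \right)} = Q - 31 T + Q T$ ($d{\left(Q,T \right)} = \left(Q T - 31 T\right) + Q = \left(- 31 T + Q T\right) + Q = Q - 31 T + Q T$)
$z{\left(-17,24 \right)} + d{\left(15,4 \right)} 661 = \frac{27 - 17}{29 + 24} + \left(15 - 124 + 15 \cdot 4\right) 661 = \frac{1}{53} \cdot 10 + \left(15 - 124 + 60\right) 661 = \frac{1}{53} \cdot 10 - 32389 = \frac{10}{53} - 32389 = - \frac{1716607}{53}$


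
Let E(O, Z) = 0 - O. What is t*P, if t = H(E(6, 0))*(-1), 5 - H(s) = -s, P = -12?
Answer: -12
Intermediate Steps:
E(O, Z) = -O
H(s) = 5 + s (H(s) = 5 - (-1)*s = 5 + s)
t = 1 (t = (5 - 1*6)*(-1) = (5 - 6)*(-1) = -1*(-1) = 1)
t*P = 1*(-12) = -12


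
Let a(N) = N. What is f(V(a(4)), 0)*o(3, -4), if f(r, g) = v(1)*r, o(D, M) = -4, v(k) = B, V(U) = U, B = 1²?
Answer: -16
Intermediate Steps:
B = 1
v(k) = 1
f(r, g) = r (f(r, g) = 1*r = r)
f(V(a(4)), 0)*o(3, -4) = 4*(-4) = -16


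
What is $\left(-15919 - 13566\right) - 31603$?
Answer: $-61088$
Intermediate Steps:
$\left(-15919 - 13566\right) - 31603 = -29485 - 31603 = -61088$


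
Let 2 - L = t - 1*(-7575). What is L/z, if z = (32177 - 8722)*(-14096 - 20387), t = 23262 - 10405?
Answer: 4086/161759753 ≈ 2.5260e-5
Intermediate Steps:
t = 12857
z = -808798765 (z = 23455*(-34483) = -808798765)
L = -20430 (L = 2 - (12857 - 1*(-7575)) = 2 - (12857 + 7575) = 2 - 1*20432 = 2 - 20432 = -20430)
L/z = -20430/(-808798765) = -20430*(-1/808798765) = 4086/161759753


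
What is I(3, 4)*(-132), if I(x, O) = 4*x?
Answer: -1584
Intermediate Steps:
I(3, 4)*(-132) = (4*3)*(-132) = 12*(-132) = -1584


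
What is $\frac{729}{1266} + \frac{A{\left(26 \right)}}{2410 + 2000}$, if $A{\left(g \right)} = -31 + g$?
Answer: $\frac{53476}{93051} \approx 0.5747$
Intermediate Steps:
$\frac{729}{1266} + \frac{A{\left(26 \right)}}{2410 + 2000} = \frac{729}{1266} + \frac{-31 + 26}{2410 + 2000} = 729 \cdot \frac{1}{1266} - \frac{5}{4410} = \frac{243}{422} - \frac{1}{882} = \frac{53476}{93051}$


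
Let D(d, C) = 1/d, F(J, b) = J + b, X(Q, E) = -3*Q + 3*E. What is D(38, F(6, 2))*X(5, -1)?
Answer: -9/19 ≈ -0.47368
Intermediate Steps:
D(38, F(6, 2))*X(5, -1) = (-3*5 + 3*(-1))/38 = (-15 - 3)/38 = (1/38)*(-18) = -9/19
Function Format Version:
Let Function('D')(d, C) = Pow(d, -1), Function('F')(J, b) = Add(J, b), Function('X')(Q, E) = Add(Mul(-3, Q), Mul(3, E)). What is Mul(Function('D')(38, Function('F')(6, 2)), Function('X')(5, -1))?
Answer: Rational(-9, 19) ≈ -0.47368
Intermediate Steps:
Mul(Function('D')(38, Function('F')(6, 2)), Function('X')(5, -1)) = Mul(Pow(38, -1), Add(Mul(-3, 5), Mul(3, -1))) = Mul(Rational(1, 38), Add(-15, -3)) = Mul(Rational(1, 38), -18) = Rational(-9, 19)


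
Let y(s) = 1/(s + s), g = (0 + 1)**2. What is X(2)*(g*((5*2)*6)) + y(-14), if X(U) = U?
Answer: 3359/28 ≈ 119.96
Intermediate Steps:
g = 1 (g = 1**2 = 1)
y(s) = 1/(2*s)
X(2)*(g*((5*2)*6)) + y(-14) = 2*(1*((5*2)*6)) + (1/2)/(-14) = 2*(1*(10*6)) + (1/2)*(-1/14) = 2*(1*60) - 1/28 = 2*60 - 1/28 = 120 - 1/28 = 3359/28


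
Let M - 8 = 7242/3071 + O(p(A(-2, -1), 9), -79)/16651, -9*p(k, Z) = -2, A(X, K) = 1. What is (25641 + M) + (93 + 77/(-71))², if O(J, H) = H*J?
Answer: 79109996760946925/2319953841549 ≈ 34100.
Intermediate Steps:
p(k, Z) = 2/9 (p(k, Z) = -⅑*(-2) = 2/9)
M = 4766529572/460216989 (M = 8 + (7242/3071 - 79*2/9/16651) = 8 + (7242*(1/3071) - 158/9*1/16651) = 8 + (7242/3071 - 158/149859) = 8 + 1084793660/460216989 = 4766529572/460216989 ≈ 10.357)
(25641 + M) + (93 + 77/(-71))² = (25641 + 4766529572/460216989) + (93 + 77/(-71))² = 11805190344521/460216989 + (93 + 77*(-1/71))² = 11805190344521/460216989 + (93 - 77/71)² = 11805190344521/460216989 + (6526/71)² = 11805190344521/460216989 + 42588676/5041 = 79109996760946925/2319953841549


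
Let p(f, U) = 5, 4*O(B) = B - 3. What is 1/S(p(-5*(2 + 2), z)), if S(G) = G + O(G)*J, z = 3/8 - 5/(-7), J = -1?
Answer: 2/9 ≈ 0.22222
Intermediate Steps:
O(B) = -3/4 + B/4 (O(B) = (B - 3)/4 = (-3 + B)/4 = -3/4 + B/4)
z = 61/56 (z = 3*(1/8) - 5*(-1/7) = 3/8 + 5/7 = 61/56 ≈ 1.0893)
S(G) = 3/4 + 3*G/4 (S(G) = G + (-3/4 + G/4)*(-1) = G + (3/4 - G/4) = 3/4 + 3*G/4)
1/S(p(-5*(2 + 2), z)) = 1/(3/4 + (3/4)*5) = 1/(3/4 + 15/4) = 1/(9/2) = 2/9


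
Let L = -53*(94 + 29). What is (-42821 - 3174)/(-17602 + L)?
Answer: 45995/24121 ≈ 1.9068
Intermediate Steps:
L = -6519 (L = -53*123 = -6519)
(-42821 - 3174)/(-17602 + L) = (-42821 - 3174)/(-17602 - 6519) = -45995/(-24121) = -45995*(-1/24121) = 45995/24121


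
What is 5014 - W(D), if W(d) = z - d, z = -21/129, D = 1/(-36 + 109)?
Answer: 15739500/3139 ≈ 5014.2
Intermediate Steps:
D = 1/73 ≈ 0.013699
z = -7/43 (z = -21*1/129 = -7/43 ≈ -0.16279)
W(d) = -7/43 - d
5014 - W(D) = 5014 - (-7/43 - 1*1/73) = 5014 - (-7/43 - 1/73) = 5014 - 1*(-554/3139) = 5014 + 554/3139 = 15739500/3139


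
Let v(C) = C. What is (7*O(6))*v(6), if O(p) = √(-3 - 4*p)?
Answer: 126*I*√3 ≈ 218.24*I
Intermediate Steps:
(7*O(6))*v(6) = (7*√(-3 - 4*6))*6 = (7*√(-3 - 24))*6 = (7*√(-27))*6 = (7*(3*I*√3))*6 = (21*I*√3)*6 = 126*I*√3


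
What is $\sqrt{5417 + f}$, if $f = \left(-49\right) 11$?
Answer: $3 \sqrt{542} \approx 69.843$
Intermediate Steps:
$f = -539$
$\sqrt{5417 + f} = \sqrt{5417 - 539} = \sqrt{4878} = 3 \sqrt{542}$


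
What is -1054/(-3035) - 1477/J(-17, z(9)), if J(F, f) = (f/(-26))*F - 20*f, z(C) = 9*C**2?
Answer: 503038168/1112895045 ≈ 0.45201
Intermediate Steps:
J(F, f) = -20*f - F*f/26 (J(F, f) = (f*(-1/26))*F - 20*f = (-f/26)*F - 20*f = -F*f/26 - 20*f = -20*f - F*f/26)
-1054/(-3035) - 1477/J(-17, z(9)) = -1054/(-3035) - 1477*(-26/(729*(520 - 17))) = -1054*(-1/3035) - 1477/((-1/26*9*81*503)) = 1054/3035 - 1477/((-1/26*729*503)) = 1054/3035 - 1477/(-366687/26) = 1054/3035 - 1477*(-26/366687) = 1054/3035 + 38402/366687 = 503038168/1112895045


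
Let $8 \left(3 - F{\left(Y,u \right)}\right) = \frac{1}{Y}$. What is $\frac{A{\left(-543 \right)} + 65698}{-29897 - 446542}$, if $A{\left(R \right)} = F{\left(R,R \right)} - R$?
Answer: $- \frac{287763937}{2069651016} \approx -0.13904$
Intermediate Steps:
$F{\left(Y,u \right)} = 3 - \frac{1}{8 Y}$
$A{\left(R \right)} = 3 - R - \frac{1}{8 R}$ ($A{\left(R \right)} = \left(3 - \frac{1}{8 R}\right) - R = 3 - R - \frac{1}{8 R}$)
$\frac{A{\left(-543 \right)} + 65698}{-29897 - 446542} = \frac{\left(3 - -543 - \frac{1}{8 \left(-543\right)}\right) + 65698}{-29897 - 446542} = \frac{\left(3 + 543 - - \frac{1}{4344}\right) + 65698}{-476439} = \left(\left(3 + 543 + \frac{1}{4344}\right) + 65698\right) \left(- \frac{1}{476439}\right) = \left(\frac{2371825}{4344} + 65698\right) \left(- \frac{1}{476439}\right) = \frac{287763937}{4344} \left(- \frac{1}{476439}\right) = - \frac{287763937}{2069651016}$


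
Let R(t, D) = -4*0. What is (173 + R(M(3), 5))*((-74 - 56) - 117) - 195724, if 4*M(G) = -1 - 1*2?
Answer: -238455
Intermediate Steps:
M(G) = -3/4 (M(G) = (-1 - 1*2)/4 = (-1 - 2)/4 = (1/4)*(-3) = -3/4)
R(t, D) = 0
(173 + R(M(3), 5))*((-74 - 56) - 117) - 195724 = (173 + 0)*((-74 - 56) - 117) - 195724 = 173*(-130 - 117) - 195724 = 173*(-247) - 195724 = -42731 - 195724 = -238455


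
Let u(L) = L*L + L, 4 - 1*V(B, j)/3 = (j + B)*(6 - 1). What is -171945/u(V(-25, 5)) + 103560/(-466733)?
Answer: -30121887015/15193092616 ≈ -1.9826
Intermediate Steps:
V(B, j) = 12 - 15*B - 15*j (V(B, j) = 12 - 3*(j + B)*(6 - 1) = 12 - 3*(B + j)*5 = 12 - 3*(5*B + 5*j) = 12 + (-15*B - 15*j) = 12 - 15*B - 15*j)
u(L) = L + L² (u(L) = L² + L = L + L²)
-171945/u(V(-25, 5)) + 103560/(-466733) = -171945*1/((1 + (12 - 15*(-25) - 15*5))*(12 - 15*(-25) - 15*5)) + 103560/(-466733) = -171945*1/((1 + (12 + 375 - 75))*(12 + 375 - 75)) + 103560*(-1/466733) = -171945*1/(312*(1 + 312)) - 103560/466733 = -171945/(312*313) - 103560/466733 = -171945/97656 - 103560/466733 = -171945*1/97656 - 103560/466733 = -57315/32552 - 103560/466733 = -30121887015/15193092616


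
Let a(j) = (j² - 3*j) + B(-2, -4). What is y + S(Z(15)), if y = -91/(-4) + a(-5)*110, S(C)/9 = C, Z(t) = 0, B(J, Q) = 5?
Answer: 19891/4 ≈ 4972.8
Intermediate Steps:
S(C) = 9*C
a(j) = 5 + j² - 3*j (a(j) = (j² - 3*j) + 5 = 5 + j² - 3*j)
y = 19891/4 (y = -91/(-4) + (5 + (-5)² - 3*(-5))*110 = -91*(-¼) + (5 + 25 + 15)*110 = 91/4 + 45*110 = 91/4 + 4950 = 19891/4 ≈ 4972.8)
y + S(Z(15)) = 19891/4 + 9*0 = 19891/4 + 0 = 19891/4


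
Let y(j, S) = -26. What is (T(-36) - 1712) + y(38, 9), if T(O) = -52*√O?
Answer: -1738 - 312*I ≈ -1738.0 - 312.0*I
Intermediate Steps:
(T(-36) - 1712) + y(38, 9) = (-312*I - 1712) - 26 = (-1712 - 312*I) - 26 = -1738 - 312*I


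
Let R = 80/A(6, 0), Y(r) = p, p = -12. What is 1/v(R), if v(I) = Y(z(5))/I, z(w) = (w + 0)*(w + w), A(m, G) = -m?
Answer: 10/9 ≈ 1.1111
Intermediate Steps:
z(w) = 2*w² (z(w) = w*(2*w) = 2*w²)
Y(r) = -12
R = -40/3 (R = 80/((-1*6)) = 80/(-6) = 80*(-⅙) = -40/3 ≈ -13.333)
v(I) = -12/I
1/v(R) = 1/(-12/(-40/3)) = 1/(-12*(-3/40)) = 1/(9/10) = 10/9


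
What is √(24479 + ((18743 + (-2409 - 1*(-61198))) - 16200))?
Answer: √85811 ≈ 292.94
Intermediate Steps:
√(24479 + ((18743 + (-2409 - 1*(-61198))) - 16200)) = √(24479 + ((18743 + (-2409 + 61198)) - 16200)) = √(24479 + ((18743 + 58789) - 16200)) = √(24479 + (77532 - 16200)) = √(24479 + 61332) = √85811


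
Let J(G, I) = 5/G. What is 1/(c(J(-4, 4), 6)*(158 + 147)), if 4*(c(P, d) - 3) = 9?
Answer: 4/6405 ≈ 0.00062451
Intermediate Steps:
c(P, d) = 21/4 (c(P, d) = 3 + (1/4)*9 = 3 + 9/4 = 21/4)
1/(c(J(-4, 4), 6)*(158 + 147)) = 1/(21*(158 + 147)/4) = 1/((21/4)*305) = 1/(6405/4) = 4/6405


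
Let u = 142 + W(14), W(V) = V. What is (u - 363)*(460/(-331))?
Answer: 95220/331 ≈ 287.67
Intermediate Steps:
u = 156 (u = 142 + 14 = 156)
(u - 363)*(460/(-331)) = (156 - 363)*(460/(-331)) = -95220*(-1)/331 = -207*(-460/331) = 95220/331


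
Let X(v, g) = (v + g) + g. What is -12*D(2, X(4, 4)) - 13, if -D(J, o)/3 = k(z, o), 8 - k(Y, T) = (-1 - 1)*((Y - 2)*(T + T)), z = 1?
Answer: -1453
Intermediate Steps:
X(v, g) = v + 2*g (X(v, g) = (g + v) + g = v + 2*g)
k(Y, T) = 8 + 4*T*(-2 + Y) (k(Y, T) = 8 - (-1 - 1)*(Y - 2)*(T + T) = 8 - (-2)*(-2 + Y)*(2*T) = 8 - (-2)*2*T*(-2 + Y) = 8 - (-4)*T*(-2 + Y) = 8 + 4*T*(-2 + Y))
D(J, o) = -24 + 12*o (D(J, o) = -3*(8 - 8*o + 4*o*1) = -3*(8 - 8*o + 4*o) = -3*(8 - 4*o) = -24 + 12*o)
-12*D(2, X(4, 4)) - 13 = -12*(-24 + 12*(4 + 2*4)) - 13 = -12*(-24 + 12*(4 + 8)) - 13 = -12*(-24 + 12*12) - 13 = -12*(-24 + 144) - 13 = -12*120 - 13 = -1440 - 13 = -1453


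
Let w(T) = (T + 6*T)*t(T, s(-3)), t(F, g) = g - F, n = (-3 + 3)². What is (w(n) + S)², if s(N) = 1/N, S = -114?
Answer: 12996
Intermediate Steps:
n = 0 (n = 0² = 0)
w(T) = 7*T*(-⅓ - T) (w(T) = (T + 6*T)*(1/(-3) - T) = (7*T)*(-⅓ - T) = 7*T*(-⅓ - T))
(w(n) + S)² = (-7/3*0*(1 + 3*0) - 114)² = (-7/3*0*(1 + 0) - 114)² = (-7/3*0*1 - 114)² = (0 - 114)² = (-114)² = 12996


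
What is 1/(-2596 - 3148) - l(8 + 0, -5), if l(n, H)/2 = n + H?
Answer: -34465/5744 ≈ -6.0002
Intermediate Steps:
l(n, H) = 2*H + 2*n (l(n, H) = 2*(n + H) = 2*(H + n) = 2*H + 2*n)
1/(-2596 - 3148) - l(8 + 0, -5) = 1/(-2596 - 3148) - (2*(-5) + 2*(8 + 0)) = 1/(-5744) - (-10 + 2*8) = -1/5744 - (-10 + 16) = -1/5744 - 1*6 = -1/5744 - 6 = -34465/5744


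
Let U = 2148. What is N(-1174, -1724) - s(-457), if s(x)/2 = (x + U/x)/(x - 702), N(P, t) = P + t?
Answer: -1535385368/529663 ≈ -2898.8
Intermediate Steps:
s(x) = 2*(x + 2148/x)/(-702 + x) (s(x) = 2*((x + 2148/x)/(x - 702)) = 2*((x + 2148/x)/(-702 + x)) = 2*(x + 2148/x)/(-702 + x))
N(-1174, -1724) - s(-457) = (-1174 - 1724) - 2*(2148 + (-457)²)/((-457)*(-702 - 457)) = -2898 - 2*(-1)*(2148 + 208849)/(457*(-1159)) = -2898 - 2*(-1)*(-1)*210997/(457*1159) = -2898 - 1*421994/529663 = -2898 - 421994/529663 = -1535385368/529663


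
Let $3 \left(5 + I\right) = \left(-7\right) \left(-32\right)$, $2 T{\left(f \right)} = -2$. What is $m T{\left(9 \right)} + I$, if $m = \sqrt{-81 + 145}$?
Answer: $\frac{185}{3} \approx 61.667$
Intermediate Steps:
$T{\left(f \right)} = -1$ ($T{\left(f \right)} = \frac{1}{2} \left(-2\right) = -1$)
$m = 8$ ($m = \sqrt{64} = 8$)
$I = \frac{209}{3}$ ($I = -5 + \frac{\left(-7\right) \left(-32\right)}{3} = -5 + \frac{1}{3} \cdot 224 = -5 + \frac{224}{3} = \frac{209}{3} \approx 69.667$)
$m T{\left(9 \right)} + I = 8 \left(-1\right) + \frac{209}{3} = -8 + \frac{209}{3} = \frac{185}{3}$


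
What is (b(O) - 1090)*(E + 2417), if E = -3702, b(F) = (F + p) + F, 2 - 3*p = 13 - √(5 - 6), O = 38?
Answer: 3923105/3 - 1285*I/3 ≈ 1.3077e+6 - 428.33*I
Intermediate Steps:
p = -11/3 + I/3 (p = ⅔ - (13 - √(5 - 6))/3 = ⅔ - (13 - √(-1))/3 = ⅔ - (13 - I)/3 = ⅔ + (-13/3 + I/3) = -11/3 + I/3 ≈ -3.6667 + 0.33333*I)
b(F) = -11/3 + 2*F + I/3 (b(F) = (F + (-11/3 + I/3)) + F = (-11/3 + F + I/3) + F = -11/3 + 2*F + I/3)
(b(O) - 1090)*(E + 2417) = ((-11/3 + 2*38 + I/3) - 1090)*(-3702 + 2417) = ((-11/3 + 76 + I/3) - 1090)*(-1285) = ((217/3 + I/3) - 1090)*(-1285) = (-3053/3 + I/3)*(-1285) = 3923105/3 - 1285*I/3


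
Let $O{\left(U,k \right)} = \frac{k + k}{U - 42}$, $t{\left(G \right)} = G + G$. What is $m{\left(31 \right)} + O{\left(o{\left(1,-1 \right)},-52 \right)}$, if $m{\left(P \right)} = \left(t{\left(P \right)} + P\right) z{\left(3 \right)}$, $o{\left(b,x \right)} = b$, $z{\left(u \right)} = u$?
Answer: $\frac{11543}{41} \approx 281.54$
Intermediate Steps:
$t{\left(G \right)} = 2 G$
$O{\left(U,k \right)} = \frac{2 k}{-42 + U}$
$m{\left(P \right)} = 9 P$ ($m{\left(P \right)} = \left(2 P + P\right) 3 = 3 P 3 = 9 P$)
$m{\left(31 \right)} + O{\left(o{\left(1,-1 \right)},-52 \right)} = 9 \cdot 31 + 2 \left(-52\right) \frac{1}{-42 + 1} = 279 + 2 \left(-52\right) \frac{1}{-41} = 279 + 2 \left(-52\right) \left(- \frac{1}{41}\right) = 279 + \frac{104}{41} = \frac{11543}{41}$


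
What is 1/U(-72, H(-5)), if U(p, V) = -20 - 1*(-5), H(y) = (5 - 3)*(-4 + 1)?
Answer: -1/15 ≈ -0.066667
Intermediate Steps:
H(y) = -6 (H(y) = 2*(-3) = -6)
U(p, V) = -15 (U(p, V) = -20 + 5 = -15)
1/U(-72, H(-5)) = 1/(-15) = -1/15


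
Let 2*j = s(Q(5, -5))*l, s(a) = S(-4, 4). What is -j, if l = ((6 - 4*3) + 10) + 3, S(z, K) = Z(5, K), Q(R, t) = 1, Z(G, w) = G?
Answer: -35/2 ≈ -17.500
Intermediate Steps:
S(z, K) = 5
s(a) = 5
l = 7 (l = ((6 - 12) + 10) + 3 = (-6 + 10) + 3 = 4 + 3 = 7)
j = 35/2 (j = (5*7)/2 = (½)*35 = 35/2 ≈ 17.500)
-j = -1*35/2 = -35/2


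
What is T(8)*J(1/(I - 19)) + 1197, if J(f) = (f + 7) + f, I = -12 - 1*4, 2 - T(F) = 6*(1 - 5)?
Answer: 48213/35 ≈ 1377.5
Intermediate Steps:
T(F) = 26 (T(F) = 2 - 6*(1 - 5) = 2 - 6*(-4) = 2 - 1*(-24) = 2 + 24 = 26)
I = -16 (I = -12 - 4 = -16)
J(f) = 7 + 2*f (J(f) = (7 + f) + f = 7 + 2*f)
T(8)*J(1/(I - 19)) + 1197 = 26*(7 + 2/(-16 - 19)) + 1197 = 26*(7 + 2/(-35)) + 1197 = 26*(7 + 2*(-1/35)) + 1197 = 26*(7 - 2/35) + 1197 = 26*(243/35) + 1197 = 6318/35 + 1197 = 48213/35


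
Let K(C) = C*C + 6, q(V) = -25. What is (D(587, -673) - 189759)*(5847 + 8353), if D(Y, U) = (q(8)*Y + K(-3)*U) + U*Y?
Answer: -8656036000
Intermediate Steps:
K(C) = 6 + C² (K(C) = C² + 6 = 6 + C²)
D(Y, U) = -25*Y + 15*U + U*Y (D(Y, U) = (-25*Y + (6 + (-3)²)*U) + U*Y = (-25*Y + (6 + 9)*U) + U*Y = (-25*Y + 15*U) + U*Y = -25*Y + 15*U + U*Y)
(D(587, -673) - 189759)*(5847 + 8353) = ((-25*587 + 15*(-673) - 673*587) - 189759)*(5847 + 8353) = ((-14675 - 10095 - 395051) - 189759)*14200 = (-419821 - 189759)*14200 = -609580*14200 = -8656036000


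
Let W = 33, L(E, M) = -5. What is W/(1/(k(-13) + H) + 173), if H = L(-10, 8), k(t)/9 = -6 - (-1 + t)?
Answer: 737/3864 ≈ 0.19073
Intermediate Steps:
k(t) = -45 - 9*t (k(t) = 9*(-6 - (-1 + t)) = 9*(-6 + (1 - t)) = 9*(-5 - t) = -45 - 9*t)
H = -5
W/(1/(k(-13) + H) + 173) = 33/(1/((-45 - 9*(-13)) - 5) + 173) = 33/(1/((-45 + 117) - 5) + 173) = 33/(1/(72 - 5) + 173) = 33/(1/67 + 173) = 33/(11592/67) = 33*(67/11592) = 737/3864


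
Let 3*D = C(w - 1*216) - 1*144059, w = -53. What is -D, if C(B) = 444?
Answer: 143615/3 ≈ 47872.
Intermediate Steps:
D = -143615/3 (D = (444 - 1*144059)/3 = (444 - 144059)/3 = (⅓)*(-143615) = -143615/3 ≈ -47872.)
-D = -1*(-143615/3) = 143615/3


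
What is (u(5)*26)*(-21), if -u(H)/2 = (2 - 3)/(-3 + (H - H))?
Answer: 364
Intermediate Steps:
u(H) = -⅔ (u(H) = -2*(2 - 3)/(-3 + (H - H)) = -(-2)/(-3 + 0) = -(-2)/(-3) = -(-2)*(-1)/3 = -2*⅓ = -⅔)
(u(5)*26)*(-21) = -⅔*26*(-21) = -52/3*(-21) = 364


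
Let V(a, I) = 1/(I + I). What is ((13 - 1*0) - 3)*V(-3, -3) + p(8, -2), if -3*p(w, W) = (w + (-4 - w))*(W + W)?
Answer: -7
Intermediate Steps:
p(w, W) = 8*W/3 (p(w, W) = -(w + (-4 - w))*(W + W)/3 = -(-4)*2*W/3 = -(-8)*W/3 = 8*W/3)
V(a, I) = 1/(2*I)
((13 - 1*0) - 3)*V(-3, -3) + p(8, -2) = ((13 - 1*0) - 3)*((½)/(-3)) + (8/3)*(-2) = ((13 + 0) - 3)*((½)*(-⅓)) - 16/3 = (13 - 3)*(-⅙) - 16/3 = 10*(-⅙) - 16/3 = -5/3 - 16/3 = -7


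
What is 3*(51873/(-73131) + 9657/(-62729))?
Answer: -3960167484/1529144833 ≈ -2.5898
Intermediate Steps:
3*(51873/(-73131) + 9657/(-62729)) = 3*(51873*(-1/73131) + 9657*(-1/62729)) = 3*(-17291/24377 - 9657/62729) = 3*(-1320055828/1529144833) = -3960167484/1529144833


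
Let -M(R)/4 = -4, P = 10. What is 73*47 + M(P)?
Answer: 3447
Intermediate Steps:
M(R) = 16 (M(R) = -4*(-4) = 16)
73*47 + M(P) = 73*47 + 16 = 3431 + 16 = 3447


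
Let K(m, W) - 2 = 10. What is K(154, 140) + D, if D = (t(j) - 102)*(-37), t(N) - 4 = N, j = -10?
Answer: 4008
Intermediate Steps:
t(N) = 4 + N
K(m, W) = 12 (K(m, W) = 2 + 10 = 12)
D = 3996 (D = ((4 - 10) - 102)*(-37) = (-6 - 102)*(-37) = -108*(-37) = 3996)
K(154, 140) + D = 12 + 3996 = 4008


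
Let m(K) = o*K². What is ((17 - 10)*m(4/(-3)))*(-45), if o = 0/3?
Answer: 0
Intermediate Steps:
o = 0 (o = 0*(⅓) = 0)
m(K) = 0 (m(K) = 0*K² = 0)
((17 - 10)*m(4/(-3)))*(-45) = ((17 - 10)*0)*(-45) = (7*0)*(-45) = 0*(-45) = 0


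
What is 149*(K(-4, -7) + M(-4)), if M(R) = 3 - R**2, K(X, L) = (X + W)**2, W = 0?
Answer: 447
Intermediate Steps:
K(X, L) = X**2 (K(X, L) = (X + 0)**2 = X**2)
149*(K(-4, -7) + M(-4)) = 149*((-4)**2 + (3 - 1*(-4)**2)) = 149*(16 + (3 - 1*16)) = 149*(16 + (3 - 16)) = 149*(16 - 13) = 149*3 = 447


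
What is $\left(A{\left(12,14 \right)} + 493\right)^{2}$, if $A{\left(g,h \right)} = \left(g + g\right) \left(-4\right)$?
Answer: $157609$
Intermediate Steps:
$A{\left(g,h \right)} = - 8 g$ ($A{\left(g,h \right)} = 2 g \left(-4\right) = - 8 g$)
$\left(A{\left(12,14 \right)} + 493\right)^{2} = \left(\left(-8\right) 12 + 493\right)^{2} = \left(-96 + 493\right)^{2} = 397^{2} = 157609$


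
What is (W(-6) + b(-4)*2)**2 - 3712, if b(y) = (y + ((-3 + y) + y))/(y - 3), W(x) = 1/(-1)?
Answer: -181359/49 ≈ -3701.2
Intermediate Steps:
W(x) = -1 (W(x) = 1*(-1) = -1)
b(y) = (-3 + 3*y)/(-3 + y) (b(y) = (y + (-3 + 2*y))/(-3 + y) = (-3 + 3*y)/(-3 + y))
(W(-6) + b(-4)*2)**2 - 3712 = (-1 + (3*(-1 - 4)/(-3 - 4))*2)**2 - 3712 = (-1 + (3*(-5)/(-7))*2)**2 - 3712 = (-1 + (3*(-1/7)*(-5))*2)**2 - 3712 = (-1 + (15/7)*2)**2 - 3712 = (-1 + 30/7)**2 - 3712 = (23/7)**2 - 3712 = 529/49 - 3712 = -181359/49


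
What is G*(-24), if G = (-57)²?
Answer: -77976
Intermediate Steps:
G = 3249
G*(-24) = 3249*(-24) = -77976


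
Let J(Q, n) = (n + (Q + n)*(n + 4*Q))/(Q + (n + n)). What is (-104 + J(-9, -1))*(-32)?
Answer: 48416/11 ≈ 4401.5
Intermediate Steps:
J(Q, n) = (n + (Q + n)*(n + 4*Q))/(Q + 2*n)
(-104 + J(-9, -1))*(-32) = (-104 + (-1 + (-1)**2 + 4*(-9)**2 + 5*(-9)*(-1))/(-9 + 2*(-1)))*(-32) = (-104 + (-1 + 1 + 4*81 + 45)/(-9 - 2))*(-32) = (-104 + (-1 + 1 + 324 + 45)/(-11))*(-32) = (-104 - 1/11*369)*(-32) = (-104 - 369/11)*(-32) = -1513/11*(-32) = 48416/11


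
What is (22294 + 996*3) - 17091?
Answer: 8191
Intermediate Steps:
(22294 + 996*3) - 17091 = (22294 + 2988) - 17091 = 25282 - 17091 = 8191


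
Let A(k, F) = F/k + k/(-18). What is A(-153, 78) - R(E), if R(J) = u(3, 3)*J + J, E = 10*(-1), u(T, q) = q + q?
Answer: 7955/102 ≈ 77.990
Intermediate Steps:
u(T, q) = 2*q
A(k, F) = -k/18 + F/k (A(k, F) = F/k + k*(-1/18) = F/k - k/18 = -k/18 + F/k)
E = -10
R(J) = 7*J (R(J) = (2*3)*J + J = 6*J + J = 7*J)
A(-153, 78) - R(E) = (-1/18*(-153) + 78/(-153)) - 7*(-10) = (17/2 + 78*(-1/153)) - 1*(-70) = (17/2 - 26/51) + 70 = 815/102 + 70 = 7955/102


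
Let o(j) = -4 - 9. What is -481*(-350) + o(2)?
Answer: 168337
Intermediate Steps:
o(j) = -13
-481*(-350) + o(2) = -481*(-350) - 13 = 168350 - 13 = 168337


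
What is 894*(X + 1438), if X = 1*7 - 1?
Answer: 1290936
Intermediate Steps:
X = 6 (X = 7 - 1 = 6)
894*(X + 1438) = 894*(6 + 1438) = 894*1444 = 1290936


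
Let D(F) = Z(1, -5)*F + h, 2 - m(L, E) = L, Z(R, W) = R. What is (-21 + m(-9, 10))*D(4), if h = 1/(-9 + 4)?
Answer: -38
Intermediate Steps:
m(L, E) = 2 - L
h = -1/5 (h = 1/(-5) = -1/5 ≈ -0.20000)
D(F) = -1/5 + F (D(F) = 1*F - 1/5 = F - 1/5 = -1/5 + F)
(-21 + m(-9, 10))*D(4) = (-21 + (2 - 1*(-9)))*(-1/5 + 4) = (-21 + (2 + 9))*(19/5) = (-21 + 11)*(19/5) = -10*19/5 = -38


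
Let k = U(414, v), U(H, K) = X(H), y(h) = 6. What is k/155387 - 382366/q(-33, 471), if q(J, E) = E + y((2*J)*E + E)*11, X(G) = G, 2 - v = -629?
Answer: -59414483324/83442819 ≈ -712.04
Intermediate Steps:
v = 631 (v = 2 - 1*(-629) = 2 + 629 = 631)
U(H, K) = H
k = 414
q(J, E) = 66 + E (q(J, E) = E + 6*11 = E + 66 = 66 + E)
k/155387 - 382366/q(-33, 471) = 414/155387 - 382366/(66 + 471) = 414*(1/155387) - 382366/537 = 414/155387 - 382366*1/537 = 414/155387 - 382366/537 = -59414483324/83442819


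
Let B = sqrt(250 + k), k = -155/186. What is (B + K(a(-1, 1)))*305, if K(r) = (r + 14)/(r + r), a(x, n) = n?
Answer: 4575/2 + 305*sqrt(8970)/6 ≈ 7101.9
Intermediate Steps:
k = -5/6 (k = -155*1/186 = -5/6 ≈ -0.83333)
B = sqrt(8970)/6 (B = sqrt(250 - 5/6) = sqrt(1495/6) = sqrt(8970)/6 ≈ 15.785)
K(r) = (14 + r)/(2*r) (K(r) = (14 + r)/((2*r)) = (14 + r)*(1/(2*r)) = (14 + r)/(2*r))
(B + K(a(-1, 1)))*305 = (sqrt(8970)/6 + (1/2)*(14 + 1)/1)*305 = (sqrt(8970)/6 + (1/2)*1*15)*305 = (sqrt(8970)/6 + 15/2)*305 = (15/2 + sqrt(8970)/6)*305 = 4575/2 + 305*sqrt(8970)/6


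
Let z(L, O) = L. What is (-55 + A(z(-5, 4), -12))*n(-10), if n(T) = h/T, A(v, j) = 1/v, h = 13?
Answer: 1794/25 ≈ 71.760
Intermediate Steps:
n(T) = 13/T
(-55 + A(z(-5, 4), -12))*n(-10) = (-55 + 1/(-5))*(13/(-10)) = (-55 - ⅕)*(13*(-⅒)) = -276/5*(-13/10) = 1794/25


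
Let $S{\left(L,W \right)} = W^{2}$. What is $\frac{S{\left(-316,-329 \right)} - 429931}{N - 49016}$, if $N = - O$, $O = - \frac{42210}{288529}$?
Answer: $\frac{46408447005}{7071247627} \approx 6.563$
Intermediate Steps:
$O = - \frac{42210}{288529}$ ($O = \left(-42210\right) \frac{1}{288529} = - \frac{42210}{288529} \approx -0.14629$)
$N = \frac{42210}{288529}$ ($N = \left(-1\right) \left(- \frac{42210}{288529}\right) = \frac{42210}{288529} \approx 0.14629$)
$\frac{S{\left(-316,-329 \right)} - 429931}{N - 49016} = \frac{\left(-329\right)^{2} - 429931}{\frac{42210}{288529} - 49016} = \frac{108241 - 429931}{- \frac{14142495254}{288529}} = \left(-321690\right) \left(- \frac{288529}{14142495254}\right) = \frac{46408447005}{7071247627}$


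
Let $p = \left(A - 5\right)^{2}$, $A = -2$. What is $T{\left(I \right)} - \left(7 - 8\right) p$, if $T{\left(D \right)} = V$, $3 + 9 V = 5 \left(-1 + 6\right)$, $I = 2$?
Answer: $\frac{463}{9} \approx 51.444$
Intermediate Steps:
$V = \frac{22}{9}$ ($V = - \frac{1}{3} + \frac{5 \left(-1 + 6\right)}{9} = - \frac{1}{3} + \frac{5 \cdot 5}{9} = - \frac{1}{3} + \frac{1}{9} \cdot 25 = - \frac{1}{3} + \frac{25}{9} = \frac{22}{9} \approx 2.4444$)
$p = 49$ ($p = \left(-2 - 5\right)^{2} = \left(-7\right)^{2} = 49$)
$T{\left(D \right)} = \frac{22}{9}$
$T{\left(I \right)} - \left(7 - 8\right) p = \frac{22}{9} - \left(7 - 8\right) 49 = \frac{22}{9} - \left(-1\right) 49 = \frac{22}{9} - -49 = \frac{22}{9} + 49 = \frac{463}{9}$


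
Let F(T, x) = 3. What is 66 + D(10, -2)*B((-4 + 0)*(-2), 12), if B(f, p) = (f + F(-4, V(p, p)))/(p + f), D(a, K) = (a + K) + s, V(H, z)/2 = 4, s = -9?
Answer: 1309/20 ≈ 65.450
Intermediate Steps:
V(H, z) = 8 (V(H, z) = 2*4 = 8)
D(a, K) = -9 + K + a (D(a, K) = (a + K) - 9 = (K + a) - 9 = -9 + K + a)
B(f, p) = (3 + f)/(f + p) (B(f, p) = (f + 3)/(p + f) = (3 + f)/(f + p))
66 + D(10, -2)*B((-4 + 0)*(-2), 12) = 66 + (-9 - 2 + 10)*((3 + (-4 + 0)*(-2))/((-4 + 0)*(-2) + 12)) = 66 - (3 - 4*(-2))/(-4*(-2) + 12) = 66 - (3 + 8)/(8 + 12) = 66 - 11/20 = 1309/20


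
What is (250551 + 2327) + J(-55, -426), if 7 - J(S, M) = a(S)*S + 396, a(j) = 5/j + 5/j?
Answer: 252479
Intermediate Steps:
a(j) = 10/j
J(S, M) = -399 (J(S, M) = 7 - ((10/S)*S + 396) = 7 - (10 + 396) = 7 - 1*406 = 7 - 406 = -399)
(250551 + 2327) + J(-55, -426) = (250551 + 2327) - 399 = 252878 - 399 = 252479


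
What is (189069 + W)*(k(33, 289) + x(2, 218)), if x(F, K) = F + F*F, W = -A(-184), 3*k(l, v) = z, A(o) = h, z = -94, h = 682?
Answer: -14317412/3 ≈ -4.7725e+6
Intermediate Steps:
A(o) = 682
k(l, v) = -94/3 (k(l, v) = (1/3)*(-94) = -94/3)
W = -682 (W = -1*682 = -682)
x(F, K) = F + F**2
(189069 + W)*(k(33, 289) + x(2, 218)) = (189069 - 682)*(-94/3 + 2*(1 + 2)) = 188387*(-94/3 + 2*3) = 188387*(-94/3 + 6) = 188387*(-76/3) = -14317412/3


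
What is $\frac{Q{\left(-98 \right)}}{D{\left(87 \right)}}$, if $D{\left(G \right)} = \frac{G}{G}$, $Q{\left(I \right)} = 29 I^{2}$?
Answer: $278516$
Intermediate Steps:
$D{\left(G \right)} = 1$
$\frac{Q{\left(-98 \right)}}{D{\left(87 \right)}} = \frac{29 \left(-98\right)^{2}}{1} = 29 \cdot 9604 \cdot 1 = 278516 \cdot 1 = 278516$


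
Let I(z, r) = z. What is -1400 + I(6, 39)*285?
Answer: 310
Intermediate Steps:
-1400 + I(6, 39)*285 = -1400 + 6*285 = -1400 + 1710 = 310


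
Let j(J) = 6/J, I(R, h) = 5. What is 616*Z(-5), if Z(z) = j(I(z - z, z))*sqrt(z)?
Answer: 3696*I*sqrt(5)/5 ≈ 1652.9*I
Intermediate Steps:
Z(z) = 6*sqrt(z)/5 (Z(z) = (6/5)*sqrt(z) = (6*(1/5))*sqrt(z) = 6*sqrt(z)/5)
616*Z(-5) = 616*(6*sqrt(-5)/5) = 616*(6*(I*sqrt(5))/5) = 616*(6*I*sqrt(5)/5) = 3696*I*sqrt(5)/5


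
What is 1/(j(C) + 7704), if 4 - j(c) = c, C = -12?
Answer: 1/7720 ≈ 0.00012953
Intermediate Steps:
j(c) = 4 - c
1/(j(C) + 7704) = 1/((4 - 1*(-12)) + 7704) = 1/((4 + 12) + 7704) = 1/(16 + 7704) = 1/7720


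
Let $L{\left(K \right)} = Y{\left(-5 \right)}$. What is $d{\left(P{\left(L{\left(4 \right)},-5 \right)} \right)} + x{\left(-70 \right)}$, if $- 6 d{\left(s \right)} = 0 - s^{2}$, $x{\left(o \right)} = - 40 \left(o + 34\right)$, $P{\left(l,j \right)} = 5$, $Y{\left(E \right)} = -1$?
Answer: $\frac{8665}{6} \approx 1444.2$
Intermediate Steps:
$L{\left(K \right)} = -1$
$x{\left(o \right)} = -1360 - 40 o$ ($x{\left(o \right)} = - 40 \left(34 + o\right) = -1360 - 40 o$)
$d{\left(s \right)} = \frac{s^{2}}{6}$ ($d{\left(s \right)} = - \frac{0 - s^{2}}{6} = - \frac{\left(-1\right) s^{2}}{6} = \frac{s^{2}}{6}$)
$d{\left(P{\left(L{\left(4 \right)},-5 \right)} \right)} + x{\left(-70 \right)} = \frac{5^{2}}{6} - -1440 = \frac{1}{6} \cdot 25 + \left(-1360 + 2800\right) = \frac{25}{6} + 1440 = \frac{8665}{6}$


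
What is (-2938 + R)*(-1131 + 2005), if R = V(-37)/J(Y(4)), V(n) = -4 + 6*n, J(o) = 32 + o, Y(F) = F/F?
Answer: -84935320/33 ≈ -2.5738e+6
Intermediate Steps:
Y(F) = 1
R = -226/33 (R = (-4 + 6*(-37))/(32 + 1) = (-4 - 222)/33 = -226*1/33 = -226/33 ≈ -6.8485)
(-2938 + R)*(-1131 + 2005) = (-2938 - 226/33)*(-1131 + 2005) = -97180/33*874 = -84935320/33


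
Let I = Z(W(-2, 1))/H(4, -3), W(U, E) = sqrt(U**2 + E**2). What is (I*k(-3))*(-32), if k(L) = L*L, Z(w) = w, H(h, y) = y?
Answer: 96*sqrt(5) ≈ 214.66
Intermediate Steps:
W(U, E) = sqrt(E**2 + U**2)
I = -sqrt(5)/3 (I = sqrt(1**2 + (-2)**2)/(-3) = sqrt(1 + 4)*(-1/3) = sqrt(5)*(-1/3) = -sqrt(5)/3 ≈ -0.74536)
k(L) = L**2
(I*k(-3))*(-32) = (-sqrt(5)/3*(-3)**2)*(-32) = (-sqrt(5)/3*9)*(-32) = -3*sqrt(5)*(-32) = 96*sqrt(5)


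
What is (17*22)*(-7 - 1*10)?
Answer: -6358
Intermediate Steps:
(17*22)*(-7 - 1*10) = 374*(-7 - 10) = 374*(-17) = -6358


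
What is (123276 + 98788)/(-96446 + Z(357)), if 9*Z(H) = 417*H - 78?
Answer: -666192/239741 ≈ -2.7788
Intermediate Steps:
Z(H) = -26/3 + 139*H/3 (Z(H) = (417*H - 78)/9 = (-78 + 417*H)/9 = -26/3 + 139*H/3)
(123276 + 98788)/(-96446 + Z(357)) = (123276 + 98788)/(-96446 + (-26/3 + (139/3)*357)) = 222064/(-96446 + (-26/3 + 16541)) = 222064/(-96446 + 49597/3) = 222064/(-239741/3) = 222064*(-3/239741) = -666192/239741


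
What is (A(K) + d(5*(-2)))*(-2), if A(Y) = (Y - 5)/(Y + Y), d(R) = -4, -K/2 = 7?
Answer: 93/14 ≈ 6.6429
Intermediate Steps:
K = -14 (K = -2*7 = -14)
A(Y) = (-5 + Y)/(2*Y) (A(Y) = (-5 + Y)/((2*Y)) = (-5 + Y)*(1/(2*Y)) = (-5 + Y)/(2*Y))
(A(K) + d(5*(-2)))*(-2) = ((½)*(-5 - 14)/(-14) - 4)*(-2) = ((½)*(-1/14)*(-19) - 4)*(-2) = (19/28 - 4)*(-2) = -93/28*(-2) = 93/14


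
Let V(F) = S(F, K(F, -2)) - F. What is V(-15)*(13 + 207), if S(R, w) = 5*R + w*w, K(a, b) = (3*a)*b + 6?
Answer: 2014320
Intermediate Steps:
K(a, b) = 6 + 3*a*b (K(a, b) = 3*a*b + 6 = 6 + 3*a*b)
S(R, w) = w**2 + 5*R (S(R, w) = 5*R + w**2 = w**2 + 5*R)
V(F) = (6 - 6*F)**2 + 4*F (V(F) = ((6 + 3*F*(-2))**2 + 5*F) - F = ((6 - 6*F)**2 + 5*F) - F = (6 - 6*F)**2 + 4*F)
V(-15)*(13 + 207) = (4*(-15) + 36*(1 - 1*(-15))**2)*(13 + 207) = (-60 + 36*(1 + 15)**2)*220 = (-60 + 36*16**2)*220 = (-60 + 36*256)*220 = (-60 + 9216)*220 = 9156*220 = 2014320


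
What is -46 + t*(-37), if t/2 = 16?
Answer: -1230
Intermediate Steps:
t = 32 (t = 2*16 = 32)
-46 + t*(-37) = -46 + 32*(-37) = -46 - 1184 = -1230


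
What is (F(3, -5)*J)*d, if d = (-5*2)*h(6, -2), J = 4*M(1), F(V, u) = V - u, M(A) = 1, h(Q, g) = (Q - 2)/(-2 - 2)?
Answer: 320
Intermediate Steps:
h(Q, g) = 1/2 - Q/4 (h(Q, g) = (-2 + Q)/(-4) = (-2 + Q)*(-1/4) = 1/2 - Q/4)
J = 4 (J = 4*1 = 4)
d = 10 (d = (-5*2)*(1/2 - 1/4*6) = -10*(1/2 - 3/2) = -10*(-1) = 10)
(F(3, -5)*J)*d = ((3 - 1*(-5))*4)*10 = ((3 + 5)*4)*10 = (8*4)*10 = 32*10 = 320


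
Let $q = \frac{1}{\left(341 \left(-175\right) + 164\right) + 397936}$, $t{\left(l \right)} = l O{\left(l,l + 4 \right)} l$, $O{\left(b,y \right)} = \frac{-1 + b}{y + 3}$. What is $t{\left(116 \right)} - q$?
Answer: $\frac{523692381877}{41626275} \approx 12581.0$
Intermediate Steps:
$O{\left(b,y \right)} = \frac{-1 + b}{3 + y}$
$t{\left(l \right)} = \frac{l^{2} \left(-1 + l\right)}{7 + l}$ ($t{\left(l \right)} = l \frac{-1 + l}{3 + \left(l + 4\right)} l = l \frac{-1 + l}{3 + \left(4 + l\right)} l = l \frac{-1 + l}{7 + l} l = \frac{l \left(-1 + l\right)}{7 + l} l = \frac{l^{2} \left(-1 + l\right)}{7 + l}$)
$q = \frac{1}{338425}$ ($q = \frac{1}{\left(-59675 + 164\right) + 397936} = \frac{1}{-59511 + 397936} = \frac{1}{338425} \approx 2.9549 \cdot 10^{-6}$)
$t{\left(116 \right)} - q = \frac{116^{2} \left(-1 + 116\right)}{7 + 116} - \frac{1}{338425} = 13456 \cdot \frac{1}{123} \cdot 115 - \frac{1}{338425} = \frac{1547440}{123} - \frac{1}{338425} = \frac{523692381877}{41626275}$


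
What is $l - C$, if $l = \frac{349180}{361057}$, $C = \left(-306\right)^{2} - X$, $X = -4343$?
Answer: $- \frac{35375654623}{361057} \approx -97978.0$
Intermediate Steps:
$C = 97979$ ($C = \left(-306\right)^{2} - -4343 = 93636 + 4343 = 97979$)
$l = \frac{349180}{361057}$ ($l = 349180 \cdot \frac{1}{361057} = \frac{349180}{361057} \approx 0.9671$)
$l - C = \frac{349180}{361057} - 97979 = - \frac{35375654623}{361057}$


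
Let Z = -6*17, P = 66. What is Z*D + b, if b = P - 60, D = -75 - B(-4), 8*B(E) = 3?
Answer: 30777/4 ≈ 7694.3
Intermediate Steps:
B(E) = 3/8 (B(E) = (⅛)*3 = 3/8)
Z = -102
D = -603/8 (D = -75 - 1*3/8 = -75 - 3/8 = -603/8 ≈ -75.375)
b = 6 (b = 66 - 60 = 6)
Z*D + b = -102*(-603/8) + 6 = 30753/4 + 6 = 30777/4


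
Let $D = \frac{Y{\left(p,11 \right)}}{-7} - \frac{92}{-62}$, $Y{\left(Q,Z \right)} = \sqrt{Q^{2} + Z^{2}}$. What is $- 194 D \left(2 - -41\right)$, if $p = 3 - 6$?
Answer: $- \frac{383732}{31} + \frac{8342 \sqrt{130}}{7} \approx 1209.2$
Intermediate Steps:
$p = -3$ ($p = 3 - 6 = -3$)
$D = \frac{46}{31} - \frac{\sqrt{130}}{7}$ ($D = \frac{\sqrt{\left(-3\right)^{2} + 11^{2}}}{-7} - \frac{92}{-62} = \sqrt{9 + 121} \left(- \frac{1}{7}\right) - - \frac{46}{31} = \sqrt{130} \left(- \frac{1}{7}\right) + \frac{46}{31} = - \frac{\sqrt{130}}{7} + \frac{46}{31} = \frac{46}{31} - \frac{\sqrt{130}}{7} \approx -0.14495$)
$- 194 D \left(2 - -41\right) = - 194 \left(\frac{46}{31} - \frac{\sqrt{130}}{7}\right) \left(2 - -41\right) = \left(- \frac{8924}{31} + \frac{194 \sqrt{130}}{7}\right) \left(2 + 41\right) = \left(- \frac{8924}{31} + \frac{194 \sqrt{130}}{7}\right) 43 = - \frac{383732}{31} + \frac{8342 \sqrt{130}}{7}$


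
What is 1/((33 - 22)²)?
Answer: 1/121 ≈ 0.0082645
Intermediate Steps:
1/((33 - 22)²) = 1/(11²) = 1/121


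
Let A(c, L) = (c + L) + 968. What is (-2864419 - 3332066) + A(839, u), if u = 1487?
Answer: -6193191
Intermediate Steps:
A(c, L) = 968 + L + c (A(c, L) = (L + c) + 968 = 968 + L + c)
(-2864419 - 3332066) + A(839, u) = (-2864419 - 3332066) + (968 + 1487 + 839) = -6196485 + 3294 = -6193191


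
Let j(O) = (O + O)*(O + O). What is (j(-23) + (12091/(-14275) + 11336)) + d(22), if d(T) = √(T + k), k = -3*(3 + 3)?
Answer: 192043759/14275 ≈ 13453.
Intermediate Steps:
j(O) = 4*O² (j(O) = (2*O)*(2*O) = 4*O²)
k = -18 (k = -3*6 = -18)
d(T) = √(-18 + T) (d(T) = √(T - 18) = √(-18 + T))
(j(-23) + (12091/(-14275) + 11336)) + d(22) = (4*(-23)² + (12091/(-14275) + 11336)) + √(-18 + 22) = (4*529 + (12091*(-1/14275) + 11336)) + √4 = (2116 + (-12091/14275 + 11336)) + 2 = (2116 + 161809309/14275) + 2 = 192015209/14275 + 2 = 192043759/14275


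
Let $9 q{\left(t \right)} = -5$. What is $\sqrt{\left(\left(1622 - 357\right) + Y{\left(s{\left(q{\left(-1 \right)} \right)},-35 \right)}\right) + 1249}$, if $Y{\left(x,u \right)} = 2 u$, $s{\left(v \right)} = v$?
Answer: $2 \sqrt{611} \approx 49.437$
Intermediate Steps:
$q{\left(t \right)} = - \frac{5}{9}$ ($q{\left(t \right)} = \frac{1}{9} \left(-5\right) = - \frac{5}{9}$)
$\sqrt{\left(\left(1622 - 357\right) + Y{\left(s{\left(q{\left(-1 \right)} \right)},-35 \right)}\right) + 1249} = \sqrt{\left(\left(1622 - 357\right) + 2 \left(-35\right)\right) + 1249} = \sqrt{\left(1265 - 70\right) + 1249} = \sqrt{1195 + 1249} = \sqrt{2444} = 2 \sqrt{611}$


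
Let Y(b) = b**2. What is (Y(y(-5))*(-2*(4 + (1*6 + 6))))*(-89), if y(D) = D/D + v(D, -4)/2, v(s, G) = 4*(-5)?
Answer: 230688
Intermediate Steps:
v(s, G) = -20
y(D) = -9 (y(D) = D/D - 20/2 = 1 - 20*1/2 = 1 - 10 = -9)
(Y(y(-5))*(-2*(4 + (1*6 + 6))))*(-89) = ((-9)**2*(-2*(4 + (1*6 + 6))))*(-89) = (81*(-2*(4 + (6 + 6))))*(-89) = (81*(-2*(4 + 12)))*(-89) = (81*(-2*16))*(-89) = (81*(-32))*(-89) = -2592*(-89) = 230688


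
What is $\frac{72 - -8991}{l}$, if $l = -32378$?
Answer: $- \frac{9063}{32378} \approx -0.27991$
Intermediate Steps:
$\frac{72 - -8991}{l} = \frac{72 - -8991}{-32378} = \left(72 + 8991\right) \left(- \frac{1}{32378}\right) = 9063 \left(- \frac{1}{32378}\right) = - \frac{9063}{32378}$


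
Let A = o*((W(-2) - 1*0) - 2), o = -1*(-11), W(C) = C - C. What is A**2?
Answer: 484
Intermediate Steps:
W(C) = 0
o = 11
A = -22 (A = 11*((0 - 1*0) - 2) = 11*((0 + 0) - 2) = 11*(0 - 2) = 11*(-2) = -22)
A**2 = (-22)**2 = 484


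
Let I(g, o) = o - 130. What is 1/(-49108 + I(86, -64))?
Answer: -1/49302 ≈ -2.0283e-5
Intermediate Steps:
I(g, o) = -130 + o
1/(-49108 + I(86, -64)) = 1/(-49108 + (-130 - 64)) = 1/(-49108 - 194) = 1/(-49302) = -1/49302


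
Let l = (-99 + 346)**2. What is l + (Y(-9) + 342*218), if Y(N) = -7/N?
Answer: 1220092/9 ≈ 1.3557e+5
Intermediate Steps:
l = 61009 (l = 247**2 = 61009)
l + (Y(-9) + 342*218) = 61009 + (-7/(-9) + 342*218) = 61009 + (-7*(-1/9) + 74556) = 61009 + (7/9 + 74556) = 61009 + 671011/9 = 1220092/9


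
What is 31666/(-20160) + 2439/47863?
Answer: -733229759/482459040 ≈ -1.5198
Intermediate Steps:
31666/(-20160) + 2439/47863 = 31666*(-1/20160) + 2439*(1/47863) = -15833/10080 + 2439/47863 = -733229759/482459040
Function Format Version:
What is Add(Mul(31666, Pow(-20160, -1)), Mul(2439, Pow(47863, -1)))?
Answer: Rational(-733229759, 482459040) ≈ -1.5198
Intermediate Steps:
Add(Mul(31666, Pow(-20160, -1)), Mul(2439, Pow(47863, -1))) = Add(Mul(31666, Rational(-1, 20160)), Mul(2439, Rational(1, 47863))) = Add(Rational(-15833, 10080), Rational(2439, 47863)) = Rational(-733229759, 482459040)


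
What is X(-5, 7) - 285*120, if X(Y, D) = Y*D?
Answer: -34235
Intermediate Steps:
X(Y, D) = D*Y
X(-5, 7) - 285*120 = 7*(-5) - 285*120 = -35 - 34200 = -34235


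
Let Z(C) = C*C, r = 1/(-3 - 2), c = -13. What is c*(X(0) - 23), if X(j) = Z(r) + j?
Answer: 7462/25 ≈ 298.48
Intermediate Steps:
r = -⅕ (r = 1/(-5) = -⅕ ≈ -0.20000)
Z(C) = C²
X(j) = 1/25 + j (X(j) = (-⅕)² + j = 1/25 + j)
c*(X(0) - 23) = -13*((1/25 + 0) - 23) = -13*(1/25 - 23) = -13*(-574/25) = 7462/25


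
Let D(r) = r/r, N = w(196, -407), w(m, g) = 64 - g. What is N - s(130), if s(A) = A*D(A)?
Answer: 341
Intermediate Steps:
N = 471 (N = 64 - 1*(-407) = 64 + 407 = 471)
D(r) = 1
s(A) = A (s(A) = A*1 = A)
N - s(130) = 471 - 1*130 = 471 - 130 = 341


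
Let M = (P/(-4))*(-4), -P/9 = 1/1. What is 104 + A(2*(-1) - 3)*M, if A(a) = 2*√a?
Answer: 104 - 18*I*√5 ≈ 104.0 - 40.249*I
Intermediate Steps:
P = -9 (P = -9/1 = -9*1 = -9)
M = -9 (M = -9/(-4)*(-4) = -9*(-¼)*(-4) = (9/4)*(-4) = -9)
104 + A(2*(-1) - 3)*M = 104 + (2*√(2*(-1) - 3))*(-9) = 104 + (2*√(-2 - 3))*(-9) = 104 + (2*√(-5))*(-9) = 104 + (2*(I*√5))*(-9) = 104 + (2*I*√5)*(-9) = 104 - 18*I*√5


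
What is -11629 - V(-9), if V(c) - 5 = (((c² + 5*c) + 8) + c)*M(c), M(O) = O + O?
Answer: -11004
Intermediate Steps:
M(O) = 2*O
V(c) = 5 + 2*c*(8 + c² + 6*c) (V(c) = 5 + (((c² + 5*c) + 8) + c)*(2*c) = 5 + ((8 + c² + 5*c) + c)*(2*c) = 5 + (8 + c² + 6*c)*(2*c) = 5 + 2*c*(8 + c² + 6*c))
-11629 - V(-9) = -11629 - (5 + 2*(-9)³ + 12*(-9)² + 16*(-9)) = -11629 - (5 + 2*(-729) + 12*81 - 144) = -11629 - (5 - 1458 + 972 - 144) = -11629 - 1*(-625) = -11629 + 625 = -11004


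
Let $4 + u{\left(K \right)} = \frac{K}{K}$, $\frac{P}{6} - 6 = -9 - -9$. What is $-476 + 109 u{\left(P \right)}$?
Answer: $-803$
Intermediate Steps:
$P = 36$ ($P = 36 + 6 \left(-9 - -9\right) = 36 + 6 \left(-9 + 9\right) = 36 + 6 \cdot 0 = 36 + 0 = 36$)
$u{\left(K \right)} = -3$ ($u{\left(K \right)} = -4 + \frac{K}{K} = -4 + 1 = -3$)
$-476 + 109 u{\left(P \right)} = -476 + 109 \left(-3\right) = -476 - 327 = -803$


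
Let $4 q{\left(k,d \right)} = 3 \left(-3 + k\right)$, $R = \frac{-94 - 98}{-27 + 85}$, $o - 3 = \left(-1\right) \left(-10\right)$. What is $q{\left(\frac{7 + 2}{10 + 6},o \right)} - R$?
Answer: $\frac{2751}{1856} \approx 1.4822$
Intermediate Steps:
$o = 13$ ($o = 3 - -10 = 3 + 10 = 13$)
$R = - \frac{96}{29}$ ($R = - \frac{192}{58} = \left(-192\right) \frac{1}{58} = - \frac{96}{29} \approx -3.3103$)
$q{\left(k,d \right)} = - \frac{9}{4} + \frac{3 k}{4}$ ($q{\left(k,d \right)} = \frac{3 \left(-3 + k\right)}{4} = \frac{-9 + 3 k}{4} = - \frac{9}{4} + \frac{3 k}{4}$)
$q{\left(\frac{7 + 2}{10 + 6},o \right)} - R = \left(- \frac{9}{4} + \frac{3 \frac{7 + 2}{10 + 6}}{4}\right) - - \frac{96}{29} = \left(- \frac{9}{4} + \frac{3 \cdot \frac{9}{16}}{4}\right) + \frac{96}{29} = \left(- \frac{9}{4} + \frac{3 \cdot 9 \cdot \frac{1}{16}}{4}\right) + \frac{96}{29} = \left(- \frac{9}{4} + \frac{3}{4} \cdot \frac{9}{16}\right) + \frac{96}{29} = \left(- \frac{9}{4} + \frac{27}{64}\right) + \frac{96}{29} = - \frac{117}{64} + \frac{96}{29} = \frac{2751}{1856}$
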